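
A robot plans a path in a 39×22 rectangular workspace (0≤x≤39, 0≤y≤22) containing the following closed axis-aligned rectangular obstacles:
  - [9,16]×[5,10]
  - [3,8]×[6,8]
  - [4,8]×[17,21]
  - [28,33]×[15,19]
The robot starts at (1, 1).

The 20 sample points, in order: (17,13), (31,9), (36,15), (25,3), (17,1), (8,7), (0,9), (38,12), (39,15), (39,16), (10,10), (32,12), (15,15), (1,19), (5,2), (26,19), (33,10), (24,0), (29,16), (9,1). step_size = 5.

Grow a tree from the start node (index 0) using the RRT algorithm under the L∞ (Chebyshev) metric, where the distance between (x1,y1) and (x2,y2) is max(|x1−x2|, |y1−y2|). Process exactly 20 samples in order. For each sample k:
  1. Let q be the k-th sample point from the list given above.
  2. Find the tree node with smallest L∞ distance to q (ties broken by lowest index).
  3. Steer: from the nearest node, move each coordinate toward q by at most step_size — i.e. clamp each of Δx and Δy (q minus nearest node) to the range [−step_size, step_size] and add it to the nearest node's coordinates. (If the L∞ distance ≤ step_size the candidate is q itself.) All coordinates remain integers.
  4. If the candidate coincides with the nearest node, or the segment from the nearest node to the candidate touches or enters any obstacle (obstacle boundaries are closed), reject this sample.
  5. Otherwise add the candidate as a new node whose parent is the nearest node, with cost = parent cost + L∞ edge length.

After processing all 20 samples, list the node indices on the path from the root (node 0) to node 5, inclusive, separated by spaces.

Path: 0 1 2 4 5

1. q=(17,13) nearest=0 d=16 new=(6,6) → blocked by [3,8]×[6,8], reject
2. q=(31,9) nearest=0 d=30 new=(6,6) → blocked by [3,8]×[6,8], reject
3. q=(36,15) nearest=0 d=35 new=(6,6) → blocked by [3,8]×[6,8], reject
4. q=(25,3) nearest=0 d=24 new=(6,3) → add node 1 parent=0 cost=5
5. q=(17,1) nearest=1 d=11 new=(11,1) → add node 2 parent=1 cost=10
6. q=(8,7) nearest=1 d=4 new=(8,7) → blocked by [3,8]×[6,8], reject
7. q=(0,9) nearest=1 d=6 new=(1,8) → blocked by [3,8]×[6,8], reject
8. q=(38,12) nearest=2 d=27 new=(16,6) → blocked by [9,16]×[5,10], reject
9. q=(39,15) nearest=2 d=28 new=(16,6) → blocked by [9,16]×[5,10], reject
10. q=(39,16) nearest=2 d=28 new=(16,6) → blocked by [9,16]×[5,10], reject
11. q=(10,10) nearest=1 d=7 new=(10,8) → blocked by [9,16]×[5,10], reject
12. q=(32,12) nearest=2 d=21 new=(16,6) → blocked by [9,16]×[5,10], reject
13. q=(15,15) nearest=1 d=12 new=(11,8) → blocked by [9,16]×[5,10], reject
14. q=(1,19) nearest=1 d=16 new=(1,8) → blocked by [3,8]×[6,8], reject
15. q=(5,2) nearest=1 d=1 new=(5,2) → add node 3 parent=1 cost=6
16. q=(26,19) nearest=2 d=18 new=(16,6) → blocked by [9,16]×[5,10], reject
17. q=(33,10) nearest=2 d=22 new=(16,6) → blocked by [9,16]×[5,10], reject
18. q=(24,0) nearest=2 d=13 new=(16,0) → add node 4 parent=2 cost=15
19. q=(29,16) nearest=4 d=16 new=(21,5) → add node 5 parent=4 cost=20
20. q=(9,1) nearest=2 d=2 new=(9,1) → add node 6 parent=2 cost=12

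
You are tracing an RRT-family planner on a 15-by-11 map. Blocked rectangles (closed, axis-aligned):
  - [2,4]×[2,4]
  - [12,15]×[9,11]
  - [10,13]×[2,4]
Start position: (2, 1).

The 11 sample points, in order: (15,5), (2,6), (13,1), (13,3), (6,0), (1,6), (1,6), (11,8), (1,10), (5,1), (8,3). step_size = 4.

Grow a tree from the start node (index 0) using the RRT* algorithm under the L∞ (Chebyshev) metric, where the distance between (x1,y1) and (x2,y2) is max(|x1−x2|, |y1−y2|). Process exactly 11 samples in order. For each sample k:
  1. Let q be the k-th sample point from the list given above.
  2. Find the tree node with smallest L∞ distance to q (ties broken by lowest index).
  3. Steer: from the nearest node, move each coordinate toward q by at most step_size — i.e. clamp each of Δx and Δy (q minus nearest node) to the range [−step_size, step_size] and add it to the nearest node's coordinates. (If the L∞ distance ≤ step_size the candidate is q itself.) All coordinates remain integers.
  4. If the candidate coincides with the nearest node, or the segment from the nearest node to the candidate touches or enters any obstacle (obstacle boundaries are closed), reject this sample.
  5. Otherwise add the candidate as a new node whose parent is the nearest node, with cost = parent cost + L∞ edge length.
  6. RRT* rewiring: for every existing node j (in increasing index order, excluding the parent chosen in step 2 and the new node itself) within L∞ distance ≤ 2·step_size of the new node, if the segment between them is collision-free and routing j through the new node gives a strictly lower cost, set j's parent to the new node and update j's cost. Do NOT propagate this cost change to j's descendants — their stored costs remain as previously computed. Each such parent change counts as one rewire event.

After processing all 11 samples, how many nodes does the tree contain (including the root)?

1. q=(15,5) nearest=0 d=13 new=(6,5) → blocked by [2,4]×[2,4], reject
2. q=(2,6) nearest=0 d=5 new=(2,5) → blocked by [2,4]×[2,4], reject
3. q=(13,1) nearest=0 d=11 new=(6,1) → add node 1 parent=0 cost=4
4. q=(13,3) nearest=1 d=7 new=(10,3) → blocked by [10,13]×[2,4], reject
5. q=(6,0) nearest=1 d=1 new=(6,0) → add node 2 parent=1 cost=5
6. q=(1,6) nearest=0 d=5 new=(1,5) → add node 3 parent=0 cost=4
7. q=(1,6) nearest=3 d=1 new=(1,6) → add node 4 parent=3 cost=5
8. q=(11,8) nearest=1 d=7 new=(10,5) → add node 5 parent=1 cost=8
9. q=(1,10) nearest=4 d=4 new=(1,10) → add node 6 parent=4 cost=9
10. q=(5,1) nearest=1 d=1 new=(5,1) → add node 7 parent=1 cost=5
11. q=(8,3) nearest=1 d=2 new=(8,3) → add node 8 parent=1 cost=6

Node count: 9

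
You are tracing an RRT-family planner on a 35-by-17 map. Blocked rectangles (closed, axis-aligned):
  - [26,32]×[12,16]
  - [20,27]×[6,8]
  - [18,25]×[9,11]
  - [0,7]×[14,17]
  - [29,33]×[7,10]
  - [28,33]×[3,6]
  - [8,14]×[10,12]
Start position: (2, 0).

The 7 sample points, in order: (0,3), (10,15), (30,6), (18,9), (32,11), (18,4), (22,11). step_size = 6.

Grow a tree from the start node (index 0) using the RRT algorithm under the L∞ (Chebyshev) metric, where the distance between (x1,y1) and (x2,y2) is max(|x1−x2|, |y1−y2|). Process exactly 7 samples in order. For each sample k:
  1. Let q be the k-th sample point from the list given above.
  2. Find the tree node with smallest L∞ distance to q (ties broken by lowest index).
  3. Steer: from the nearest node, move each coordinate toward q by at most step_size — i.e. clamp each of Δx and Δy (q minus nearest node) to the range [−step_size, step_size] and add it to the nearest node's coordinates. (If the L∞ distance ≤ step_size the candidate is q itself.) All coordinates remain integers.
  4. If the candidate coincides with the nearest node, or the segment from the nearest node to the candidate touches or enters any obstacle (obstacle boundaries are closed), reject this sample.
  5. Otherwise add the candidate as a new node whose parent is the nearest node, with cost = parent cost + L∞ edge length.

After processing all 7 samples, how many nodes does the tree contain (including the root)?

Node count: 5

1. q=(0,3) nearest=0 d=3 new=(0,3) → add node 1 parent=0 cost=3
2. q=(10,15) nearest=1 d=12 new=(6,9) → add node 2 parent=1 cost=9
3. q=(30,6) nearest=2 d=24 new=(12,6) → add node 3 parent=2 cost=15
4. q=(18,9) nearest=3 d=6 new=(18,9) → blocked by [18,25]×[9,11], reject
5. q=(32,11) nearest=3 d=20 new=(18,11) → blocked by [18,25]×[9,11], reject
6. q=(18,4) nearest=3 d=6 new=(18,4) → add node 4 parent=3 cost=21
7. q=(22,11) nearest=4 d=7 new=(22,10) → blocked by [20,27]×[6,8], reject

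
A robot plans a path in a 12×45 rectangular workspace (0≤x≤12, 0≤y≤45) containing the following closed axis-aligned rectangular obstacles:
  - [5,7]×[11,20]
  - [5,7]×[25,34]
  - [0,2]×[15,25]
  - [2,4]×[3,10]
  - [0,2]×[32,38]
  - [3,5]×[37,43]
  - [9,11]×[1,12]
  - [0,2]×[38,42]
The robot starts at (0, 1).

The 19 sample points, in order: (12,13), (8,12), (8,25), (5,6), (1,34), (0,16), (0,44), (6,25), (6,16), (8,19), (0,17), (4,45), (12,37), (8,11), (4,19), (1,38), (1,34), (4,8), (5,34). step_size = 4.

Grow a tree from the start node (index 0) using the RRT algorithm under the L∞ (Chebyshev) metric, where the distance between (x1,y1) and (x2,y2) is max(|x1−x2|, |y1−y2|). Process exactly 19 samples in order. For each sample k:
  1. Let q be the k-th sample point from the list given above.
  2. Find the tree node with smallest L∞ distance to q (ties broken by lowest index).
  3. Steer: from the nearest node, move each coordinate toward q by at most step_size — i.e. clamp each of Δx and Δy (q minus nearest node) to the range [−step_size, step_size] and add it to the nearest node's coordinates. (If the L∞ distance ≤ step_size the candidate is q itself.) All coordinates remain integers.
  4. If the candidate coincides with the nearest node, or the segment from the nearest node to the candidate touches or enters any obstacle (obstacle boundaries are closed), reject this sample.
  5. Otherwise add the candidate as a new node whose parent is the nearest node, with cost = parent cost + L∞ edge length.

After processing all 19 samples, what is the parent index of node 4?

1. q=(12,13) nearest=0 d=12 new=(4,5) → blocked by [2,4]×[3,10], reject
2. q=(8,12) nearest=0 d=11 new=(4,5) → blocked by [2,4]×[3,10], reject
3. q=(8,25) nearest=0 d=24 new=(4,5) → blocked by [2,4]×[3,10], reject
4. q=(5,6) nearest=0 d=5 new=(4,5) → blocked by [2,4]×[3,10], reject
5. q=(1,34) nearest=0 d=33 new=(1,5) → add node 1 parent=0 cost=4
6. q=(0,16) nearest=1 d=11 new=(0,9) → add node 2 parent=1 cost=8
7. q=(0,44) nearest=2 d=35 new=(0,13) → add node 3 parent=2 cost=12
8. q=(6,25) nearest=3 d=12 new=(4,17) → blocked by [0,2]×[15,25], reject
9. q=(6,16) nearest=3 d=6 new=(4,16) → add node 4 parent=3 cost=16
10. q=(8,19) nearest=4 d=4 new=(8,19) → blocked by [5,7]×[11,20], reject
11. q=(0,17) nearest=3 d=4 new=(0,17) → blocked by [0,2]×[15,25], reject
12. q=(4,45) nearest=4 d=29 new=(4,20) → add node 5 parent=4 cost=20
13. q=(12,37) nearest=5 d=17 new=(8,24) → add node 6 parent=5 cost=24
14. q=(8,11) nearest=4 d=5 new=(8,12) → blocked by [5,7]×[11,20], reject
15. q=(4,19) nearest=5 d=1 new=(4,19) → add node 7 parent=5 cost=21
16. q=(1,38) nearest=6 d=14 new=(4,28) → blocked by [5,7]×[25,34], reject
17. q=(1,34) nearest=6 d=10 new=(4,28) → blocked by [5,7]×[25,34], reject
18. q=(4,8) nearest=1 d=3 new=(4,8) → blocked by [2,4]×[3,10], reject
19. q=(5,34) nearest=6 d=10 new=(5,28) → blocked by [5,7]×[25,34], reject

Parent of node 4: 3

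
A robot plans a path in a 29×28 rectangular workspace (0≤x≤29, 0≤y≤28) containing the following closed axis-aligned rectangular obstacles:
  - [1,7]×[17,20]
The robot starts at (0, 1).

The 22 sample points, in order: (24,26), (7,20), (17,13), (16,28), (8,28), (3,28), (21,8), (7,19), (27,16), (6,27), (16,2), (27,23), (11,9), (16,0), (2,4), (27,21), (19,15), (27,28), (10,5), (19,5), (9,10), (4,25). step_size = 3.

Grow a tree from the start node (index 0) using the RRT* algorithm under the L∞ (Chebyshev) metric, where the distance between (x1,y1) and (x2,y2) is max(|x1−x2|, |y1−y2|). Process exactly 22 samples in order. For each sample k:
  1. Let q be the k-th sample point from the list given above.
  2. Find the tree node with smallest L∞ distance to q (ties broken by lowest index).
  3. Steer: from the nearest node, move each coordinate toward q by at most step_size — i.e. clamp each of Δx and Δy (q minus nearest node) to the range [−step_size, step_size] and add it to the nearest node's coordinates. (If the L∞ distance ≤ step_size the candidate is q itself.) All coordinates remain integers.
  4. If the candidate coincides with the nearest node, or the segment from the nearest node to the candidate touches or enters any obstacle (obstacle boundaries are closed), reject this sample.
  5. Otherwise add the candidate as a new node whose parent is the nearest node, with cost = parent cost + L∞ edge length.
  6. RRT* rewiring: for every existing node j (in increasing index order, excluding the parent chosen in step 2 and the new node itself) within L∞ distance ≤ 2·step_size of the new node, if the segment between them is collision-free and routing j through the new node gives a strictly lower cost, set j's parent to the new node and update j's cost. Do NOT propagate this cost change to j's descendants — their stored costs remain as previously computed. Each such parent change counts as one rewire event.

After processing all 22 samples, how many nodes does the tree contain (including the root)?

Node count: 18

1. q=(24,26) nearest=0 d=25 new=(3,4) → add node 1 parent=0 cost=3
2. q=(7,20) nearest=1 d=16 new=(6,7) → add node 2 parent=1 cost=6
3. q=(17,13) nearest=2 d=11 new=(9,10) → add node 3 parent=2 cost=9
4. q=(16,28) nearest=3 d=18 new=(12,13) → add node 4 parent=3 cost=12
5. q=(8,28) nearest=4 d=15 new=(9,16) → add node 5 parent=4 cost=15
6. q=(3,28) nearest=5 d=12 new=(6,19) → blocked by [1,7]×[17,20], reject
7. q=(21,8) nearest=4 d=9 new=(15,10) → add node 6 parent=4 cost=15
8. q=(7,19) nearest=5 d=3 new=(7,19) → blocked by [1,7]×[17,20], reject
9. q=(27,16) nearest=6 d=12 new=(18,13) → add node 7 parent=6 cost=18
10. q=(6,27) nearest=5 d=11 new=(6,19) → blocked by [1,7]×[17,20], reject
11. q=(16,2) nearest=3 d=8 new=(12,7) → add node 8 parent=3 cost=12
12. q=(27,23) nearest=7 d=10 new=(21,16) → add node 9 parent=7 cost=21
13. q=(11,9) nearest=3 d=2 new=(11,9) → add node 10 parent=3 cost=11
14. q=(16,0) nearest=8 d=7 new=(15,4) → add node 11 parent=8 cost=15
15. q=(2,4) nearest=1 d=1 new=(2,4) → add node 12 parent=1 cost=4
16. q=(27,21) nearest=9 d=6 new=(24,19) → add node 13 parent=9 cost=24
17. q=(19,15) nearest=7 d=2 new=(19,15) → add node 14 parent=7 cost=20
18. q=(27,28) nearest=13 d=9 new=(27,22) → add node 15 parent=13 cost=27
19. q=(10,5) nearest=8 d=2 new=(10,5) → add node 16 parent=8 cost=14
20. q=(19,5) nearest=11 d=4 new=(18,5) → add node 17 parent=11 cost=18
21. q=(9,10) nearest=3 d=0 → coincident, reject
22. q=(4,25) nearest=5 d=9 new=(6,19) → blocked by [1,7]×[17,20], reject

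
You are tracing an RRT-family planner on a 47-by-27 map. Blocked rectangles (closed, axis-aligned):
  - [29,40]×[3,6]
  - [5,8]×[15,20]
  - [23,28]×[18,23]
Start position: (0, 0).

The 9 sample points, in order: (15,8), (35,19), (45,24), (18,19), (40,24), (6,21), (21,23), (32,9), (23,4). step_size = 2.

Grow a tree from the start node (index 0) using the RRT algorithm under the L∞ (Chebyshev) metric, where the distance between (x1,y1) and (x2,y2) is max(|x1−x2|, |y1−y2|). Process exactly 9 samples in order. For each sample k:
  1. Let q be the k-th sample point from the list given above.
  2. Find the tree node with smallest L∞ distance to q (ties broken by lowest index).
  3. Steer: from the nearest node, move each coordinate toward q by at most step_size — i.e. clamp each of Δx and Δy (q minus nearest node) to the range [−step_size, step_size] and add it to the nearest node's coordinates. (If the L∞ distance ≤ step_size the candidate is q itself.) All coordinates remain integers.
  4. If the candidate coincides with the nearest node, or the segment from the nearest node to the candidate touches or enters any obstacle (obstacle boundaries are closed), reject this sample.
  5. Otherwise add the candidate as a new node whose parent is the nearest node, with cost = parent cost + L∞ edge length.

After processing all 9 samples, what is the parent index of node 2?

Parent of node 2: 1

1. q=(15,8) nearest=0 d=15 new=(2,2) → add node 1 parent=0 cost=2
2. q=(35,19) nearest=1 d=33 new=(4,4) → add node 2 parent=1 cost=4
3. q=(45,24) nearest=2 d=41 new=(6,6) → add node 3 parent=2 cost=6
4. q=(18,19) nearest=3 d=13 new=(8,8) → add node 4 parent=3 cost=8
5. q=(40,24) nearest=4 d=32 new=(10,10) → add node 5 parent=4 cost=10
6. q=(6,21) nearest=5 d=11 new=(8,12) → add node 6 parent=5 cost=12
7. q=(21,23) nearest=5 d=13 new=(12,12) → add node 7 parent=5 cost=12
8. q=(32,9) nearest=7 d=20 new=(14,10) → add node 8 parent=7 cost=14
9. q=(23,4) nearest=8 d=9 new=(16,8) → add node 9 parent=8 cost=16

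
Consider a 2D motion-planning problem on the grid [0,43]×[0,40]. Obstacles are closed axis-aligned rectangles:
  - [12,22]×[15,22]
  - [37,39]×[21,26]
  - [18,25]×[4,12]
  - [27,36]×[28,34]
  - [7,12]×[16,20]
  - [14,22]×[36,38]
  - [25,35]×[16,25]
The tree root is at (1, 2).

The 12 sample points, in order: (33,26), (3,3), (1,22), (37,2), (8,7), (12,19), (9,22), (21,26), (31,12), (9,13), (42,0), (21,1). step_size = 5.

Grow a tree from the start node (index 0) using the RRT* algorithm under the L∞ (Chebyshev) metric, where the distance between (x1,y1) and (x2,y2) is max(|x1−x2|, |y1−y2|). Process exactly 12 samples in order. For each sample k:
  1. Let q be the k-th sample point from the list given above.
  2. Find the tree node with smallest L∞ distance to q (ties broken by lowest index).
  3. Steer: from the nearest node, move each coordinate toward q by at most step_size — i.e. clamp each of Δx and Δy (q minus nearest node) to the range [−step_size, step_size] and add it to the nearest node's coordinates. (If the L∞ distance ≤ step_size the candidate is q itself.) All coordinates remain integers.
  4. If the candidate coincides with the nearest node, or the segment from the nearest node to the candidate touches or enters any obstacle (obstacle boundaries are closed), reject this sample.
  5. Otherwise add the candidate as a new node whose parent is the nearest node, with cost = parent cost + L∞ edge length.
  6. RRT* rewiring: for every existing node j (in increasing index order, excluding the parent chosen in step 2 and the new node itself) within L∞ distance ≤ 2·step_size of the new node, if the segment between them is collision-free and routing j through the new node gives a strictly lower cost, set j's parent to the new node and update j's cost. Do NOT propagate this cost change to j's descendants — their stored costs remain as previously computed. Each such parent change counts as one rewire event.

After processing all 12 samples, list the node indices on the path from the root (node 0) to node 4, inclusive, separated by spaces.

1. q=(33,26) nearest=0 d=32 new=(6,7) → add node 1 parent=0 cost=5
2. q=(3,3) nearest=0 d=2 new=(3,3) → add node 2 parent=0 cost=2
3. q=(1,22) nearest=1 d=15 new=(1,12) → add node 3 parent=1 cost=10
4. q=(37,2) nearest=1 d=31 new=(11,2) → add node 4 parent=1 cost=10
5. q=(8,7) nearest=1 d=2 new=(8,7) → add node 5 parent=1 cost=7
6. q=(12,19) nearest=3 d=11 new=(6,17) → add node 6 parent=3 cost=15
7. q=(9,22) nearest=6 d=5 new=(9,22) → blocked by [7,12]×[16,20], reject
8. q=(21,26) nearest=6 d=15 new=(11,22) → blocked by [7,12]×[16,20], reject
9. q=(31,12) nearest=4 d=20 new=(16,7) → add node 7 parent=4 cost=15
10. q=(9,13) nearest=6 d=4 new=(9,13) → add node 8 parent=6 cost=19
11. q=(42,0) nearest=7 d=26 new=(21,2) → blocked by [18,25]×[4,12], reject
12. q=(21,1) nearest=7 d=6 new=(21,2) → blocked by [18,25]×[4,12], reject

Path: 0 1 4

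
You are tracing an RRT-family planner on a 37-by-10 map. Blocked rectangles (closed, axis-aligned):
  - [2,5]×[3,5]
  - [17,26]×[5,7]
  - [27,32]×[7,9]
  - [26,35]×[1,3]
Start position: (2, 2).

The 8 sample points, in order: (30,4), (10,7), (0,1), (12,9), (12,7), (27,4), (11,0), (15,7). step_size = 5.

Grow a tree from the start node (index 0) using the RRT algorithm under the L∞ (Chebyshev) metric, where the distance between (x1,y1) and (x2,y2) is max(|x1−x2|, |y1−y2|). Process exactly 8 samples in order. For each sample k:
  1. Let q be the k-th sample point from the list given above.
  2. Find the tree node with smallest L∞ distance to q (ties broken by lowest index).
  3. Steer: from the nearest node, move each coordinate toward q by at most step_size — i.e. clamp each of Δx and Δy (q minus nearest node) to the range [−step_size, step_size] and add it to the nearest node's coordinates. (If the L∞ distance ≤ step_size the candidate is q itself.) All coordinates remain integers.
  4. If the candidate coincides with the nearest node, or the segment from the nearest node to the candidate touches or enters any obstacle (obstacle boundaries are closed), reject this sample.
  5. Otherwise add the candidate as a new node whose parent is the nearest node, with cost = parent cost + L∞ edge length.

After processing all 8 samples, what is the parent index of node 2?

Parent of node 2: 0

1. q=(30,4) nearest=0 d=28 new=(7,4) → blocked by [2,5]×[3,5], reject
2. q=(10,7) nearest=0 d=8 new=(7,7) → blocked by [2,5]×[3,5], reject
3. q=(0,1) nearest=0 d=2 new=(0,1) → add node 1 parent=0 cost=2
4. q=(12,9) nearest=0 d=10 new=(7,7) → blocked by [2,5]×[3,5], reject
5. q=(12,7) nearest=0 d=10 new=(7,7) → blocked by [2,5]×[3,5], reject
6. q=(27,4) nearest=0 d=25 new=(7,4) → blocked by [2,5]×[3,5], reject
7. q=(11,0) nearest=0 d=9 new=(7,0) → add node 2 parent=0 cost=5
8. q=(15,7) nearest=2 d=8 new=(12,5) → add node 3 parent=2 cost=10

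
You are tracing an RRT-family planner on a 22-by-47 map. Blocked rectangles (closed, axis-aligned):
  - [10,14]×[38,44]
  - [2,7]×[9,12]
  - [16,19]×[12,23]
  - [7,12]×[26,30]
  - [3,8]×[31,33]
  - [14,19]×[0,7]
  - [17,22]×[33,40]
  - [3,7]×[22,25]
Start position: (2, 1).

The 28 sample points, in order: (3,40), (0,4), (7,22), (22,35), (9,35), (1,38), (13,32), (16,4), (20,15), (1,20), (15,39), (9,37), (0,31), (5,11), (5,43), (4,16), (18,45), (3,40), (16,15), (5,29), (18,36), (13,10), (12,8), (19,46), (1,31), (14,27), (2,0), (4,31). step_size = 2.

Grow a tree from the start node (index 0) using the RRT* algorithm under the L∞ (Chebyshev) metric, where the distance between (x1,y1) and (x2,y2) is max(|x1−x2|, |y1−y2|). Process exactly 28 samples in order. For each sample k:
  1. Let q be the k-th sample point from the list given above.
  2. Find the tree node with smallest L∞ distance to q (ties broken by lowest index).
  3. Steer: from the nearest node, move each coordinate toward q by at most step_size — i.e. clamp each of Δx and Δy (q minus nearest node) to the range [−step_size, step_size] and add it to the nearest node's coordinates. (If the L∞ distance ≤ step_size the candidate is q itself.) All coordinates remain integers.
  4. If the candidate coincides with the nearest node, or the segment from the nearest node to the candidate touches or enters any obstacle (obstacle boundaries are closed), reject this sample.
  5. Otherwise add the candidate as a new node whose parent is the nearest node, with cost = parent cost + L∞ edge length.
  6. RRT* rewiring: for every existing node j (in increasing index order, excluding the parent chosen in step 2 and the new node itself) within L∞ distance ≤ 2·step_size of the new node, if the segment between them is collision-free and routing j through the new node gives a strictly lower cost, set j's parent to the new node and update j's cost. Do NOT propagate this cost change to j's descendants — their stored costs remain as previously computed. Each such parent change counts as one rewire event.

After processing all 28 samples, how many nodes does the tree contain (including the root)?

1. q=(3,40) nearest=0 d=39 new=(3,3) → add node 1 parent=0 cost=2
2. q=(0,4) nearest=0 d=3 new=(0,3) → add node 2 parent=0 cost=2
3. q=(7,22) nearest=1 d=19 new=(5,5) → add node 3 parent=1 cost=4
4. q=(22,35) nearest=3 d=30 new=(7,7) → add node 4 parent=3 cost=6
5. q=(9,35) nearest=4 d=28 new=(9,9) → add node 5 parent=4 cost=8
6. q=(1,38) nearest=5 d=29 new=(7,11) → blocked by [2,7]×[9,12], reject
7. q=(13,32) nearest=5 d=23 new=(11,11) → add node 6 parent=5 cost=10
8. q=(16,4) nearest=5 d=7 new=(11,7) → add node 7 parent=5 cost=10
9. q=(20,15) nearest=6 d=9 new=(13,13) → add node 8 parent=6 cost=12
10. q=(1,20) nearest=6 d=10 new=(9,13) → add node 9 parent=6 cost=12
11. q=(15,39) nearest=8 d=26 new=(15,15) → add node 10 parent=8 cost=14
12. q=(9,37) nearest=10 d=22 new=(13,17) → add node 11 parent=10 cost=16
13. q=(0,31) nearest=11 d=14 new=(11,19) → add node 12 parent=11 cost=18
14. q=(5,11) nearest=4 d=4 new=(5,9) → blocked by [2,7]×[9,12], reject
15. q=(5,43) nearest=12 d=24 new=(9,21) → add node 13 parent=12 cost=20
16. q=(4,16) nearest=9 d=5 new=(7,15) → add node 14 parent=9 cost=14
17. q=(18,45) nearest=13 d=24 new=(11,23) → add node 15 parent=13 cost=22
18. q=(3,40) nearest=15 d=17 new=(9,25) → add node 16 parent=15 cost=24
19. q=(16,15) nearest=10 d=1 new=(16,15) → blocked by [16,19]×[12,23], reject
20. q=(5,29) nearest=16 d=4 new=(7,27) → blocked by [7,12]×[26,30], reject
21. q=(18,36) nearest=16 d=11 new=(11,27) → blocked by [7,12]×[26,30], reject
22. q=(13,10) nearest=6 d=2 new=(13,10) → add node 17 parent=6 cost=12
23. q=(12,8) nearest=7 d=1 new=(12,8) → add node 18 parent=7 cost=11
24. q=(19,46) nearest=16 d=21 new=(11,27) → blocked by [7,12]×[26,30], reject
25. q=(1,31) nearest=16 d=8 new=(7,27) → blocked by [7,12]×[26,30], reject
26. q=(14,27) nearest=15 d=4 new=(13,25) → add node 19 parent=15 cost=24
27. q=(2,0) nearest=0 d=1 new=(2,0) → add node 20 parent=0 cost=1
28. q=(4,31) nearest=16 d=6 new=(7,27) → blocked by [7,12]×[26,30], reject

Node count: 21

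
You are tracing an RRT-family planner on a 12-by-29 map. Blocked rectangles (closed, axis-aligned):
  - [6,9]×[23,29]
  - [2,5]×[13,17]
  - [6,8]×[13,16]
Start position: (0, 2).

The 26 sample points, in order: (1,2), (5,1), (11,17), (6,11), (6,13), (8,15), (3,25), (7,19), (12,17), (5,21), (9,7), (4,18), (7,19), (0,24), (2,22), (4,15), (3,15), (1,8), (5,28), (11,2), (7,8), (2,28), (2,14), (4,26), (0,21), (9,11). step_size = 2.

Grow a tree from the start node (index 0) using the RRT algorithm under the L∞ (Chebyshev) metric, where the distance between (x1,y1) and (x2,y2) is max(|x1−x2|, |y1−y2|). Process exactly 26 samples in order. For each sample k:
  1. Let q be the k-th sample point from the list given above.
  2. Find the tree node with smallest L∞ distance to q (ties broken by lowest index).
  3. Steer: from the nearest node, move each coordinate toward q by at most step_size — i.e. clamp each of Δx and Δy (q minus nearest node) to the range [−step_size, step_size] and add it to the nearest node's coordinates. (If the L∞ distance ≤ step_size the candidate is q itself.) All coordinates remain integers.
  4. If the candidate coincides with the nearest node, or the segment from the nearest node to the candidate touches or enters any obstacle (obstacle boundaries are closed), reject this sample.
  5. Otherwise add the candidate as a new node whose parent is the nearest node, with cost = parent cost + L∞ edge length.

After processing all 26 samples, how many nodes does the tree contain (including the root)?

1. q=(1,2) nearest=0 d=1 new=(1,2) → add node 1 parent=0 cost=1
2. q=(5,1) nearest=1 d=4 new=(3,1) → add node 2 parent=1 cost=3
3. q=(11,17) nearest=0 d=15 new=(2,4) → add node 3 parent=0 cost=2
4. q=(6,11) nearest=3 d=7 new=(4,6) → add node 4 parent=3 cost=4
5. q=(6,13) nearest=4 d=7 new=(6,8) → add node 5 parent=4 cost=6
6. q=(8,15) nearest=5 d=7 new=(8,10) → add node 6 parent=5 cost=8
7. q=(3,25) nearest=6 d=15 new=(6,12) → add node 7 parent=6 cost=10
8. q=(7,19) nearest=7 d=7 new=(7,14) → blocked by [6,8]×[13,16], reject
9. q=(12,17) nearest=7 d=6 new=(8,14) → blocked by [6,8]×[13,16], reject
10. q=(5,21) nearest=7 d=9 new=(5,14) → blocked by [2,5]×[13,17], reject
11. q=(9,7) nearest=5 d=3 new=(8,7) → add node 8 parent=5 cost=8
12. q=(4,18) nearest=7 d=6 new=(4,14) → blocked by [2,5]×[13,17], reject
13. q=(7,19) nearest=7 d=7 new=(7,14) → blocked by [6,8]×[13,16], reject
14. q=(0,24) nearest=7 d=12 new=(4,14) → blocked by [2,5]×[13,17], reject
15. q=(2,22) nearest=7 d=10 new=(4,14) → blocked by [2,5]×[13,17], reject
16. q=(4,15) nearest=7 d=3 new=(4,14) → blocked by [2,5]×[13,17], reject
17. q=(3,15) nearest=7 d=3 new=(4,14) → blocked by [2,5]×[13,17], reject
18. q=(1,8) nearest=4 d=3 new=(2,8) → add node 9 parent=4 cost=6
19. q=(5,28) nearest=7 d=16 new=(5,14) → blocked by [2,5]×[13,17], reject
20. q=(11,2) nearest=8 d=5 new=(10,5) → add node 10 parent=8 cost=10
21. q=(7,8) nearest=5 d=1 new=(7,8) → add node 11 parent=5 cost=7
22. q=(2,28) nearest=7 d=16 new=(4,14) → blocked by [2,5]×[13,17], reject
23. q=(2,14) nearest=7 d=4 new=(4,14) → blocked by [2,5]×[13,17], reject
24. q=(4,26) nearest=7 d=14 new=(4,14) → blocked by [2,5]×[13,17], reject
25. q=(0,21) nearest=7 d=9 new=(4,14) → blocked by [2,5]×[13,17], reject
26. q=(9,11) nearest=6 d=1 new=(9,11) → add node 12 parent=6 cost=9

Node count: 13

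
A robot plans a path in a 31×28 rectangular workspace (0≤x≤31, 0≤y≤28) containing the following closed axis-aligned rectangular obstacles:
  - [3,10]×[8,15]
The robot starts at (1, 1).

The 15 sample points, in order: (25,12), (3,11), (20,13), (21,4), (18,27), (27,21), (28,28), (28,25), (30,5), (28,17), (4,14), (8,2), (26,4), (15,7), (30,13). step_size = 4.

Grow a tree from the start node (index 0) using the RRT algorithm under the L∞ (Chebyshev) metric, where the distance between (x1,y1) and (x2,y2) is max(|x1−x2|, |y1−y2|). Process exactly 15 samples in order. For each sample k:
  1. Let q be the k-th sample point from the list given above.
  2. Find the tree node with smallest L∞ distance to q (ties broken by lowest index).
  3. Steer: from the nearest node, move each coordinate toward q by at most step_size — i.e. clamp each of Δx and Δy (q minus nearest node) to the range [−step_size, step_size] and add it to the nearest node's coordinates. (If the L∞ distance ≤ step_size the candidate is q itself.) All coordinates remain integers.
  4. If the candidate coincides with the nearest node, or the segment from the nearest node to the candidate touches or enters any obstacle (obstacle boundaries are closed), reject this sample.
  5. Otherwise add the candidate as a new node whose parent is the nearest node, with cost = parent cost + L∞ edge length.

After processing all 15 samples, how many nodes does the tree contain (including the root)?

1. q=(25,12) nearest=0 d=24 new=(5,5) → add node 1 parent=0 cost=4
2. q=(3,11) nearest=1 d=6 new=(3,9) → blocked by [3,10]×[8,15], reject
3. q=(20,13) nearest=1 d=15 new=(9,9) → blocked by [3,10]×[8,15], reject
4. q=(21,4) nearest=1 d=16 new=(9,4) → add node 2 parent=1 cost=8
5. q=(18,27) nearest=1 d=22 new=(9,9) → blocked by [3,10]×[8,15], reject
6. q=(27,21) nearest=2 d=18 new=(13,8) → add node 3 parent=2 cost=12
7. q=(28,28) nearest=3 d=20 new=(17,12) → add node 4 parent=3 cost=16
8. q=(28,25) nearest=4 d=13 new=(21,16) → add node 5 parent=4 cost=20
9. q=(30,5) nearest=5 d=11 new=(25,12) → add node 6 parent=5 cost=24
10. q=(28,17) nearest=6 d=5 new=(28,16) → add node 7 parent=6 cost=28
11. q=(4,14) nearest=1 d=9 new=(4,9) → blocked by [3,10]×[8,15], reject
12. q=(8,2) nearest=2 d=2 new=(8,2) → add node 8 parent=2 cost=10
13. q=(26,4) nearest=6 d=8 new=(26,8) → add node 9 parent=6 cost=28
14. q=(15,7) nearest=3 d=2 new=(15,7) → add node 10 parent=3 cost=14
15. q=(30,13) nearest=7 d=3 new=(30,13) → add node 11 parent=7 cost=31

Node count: 12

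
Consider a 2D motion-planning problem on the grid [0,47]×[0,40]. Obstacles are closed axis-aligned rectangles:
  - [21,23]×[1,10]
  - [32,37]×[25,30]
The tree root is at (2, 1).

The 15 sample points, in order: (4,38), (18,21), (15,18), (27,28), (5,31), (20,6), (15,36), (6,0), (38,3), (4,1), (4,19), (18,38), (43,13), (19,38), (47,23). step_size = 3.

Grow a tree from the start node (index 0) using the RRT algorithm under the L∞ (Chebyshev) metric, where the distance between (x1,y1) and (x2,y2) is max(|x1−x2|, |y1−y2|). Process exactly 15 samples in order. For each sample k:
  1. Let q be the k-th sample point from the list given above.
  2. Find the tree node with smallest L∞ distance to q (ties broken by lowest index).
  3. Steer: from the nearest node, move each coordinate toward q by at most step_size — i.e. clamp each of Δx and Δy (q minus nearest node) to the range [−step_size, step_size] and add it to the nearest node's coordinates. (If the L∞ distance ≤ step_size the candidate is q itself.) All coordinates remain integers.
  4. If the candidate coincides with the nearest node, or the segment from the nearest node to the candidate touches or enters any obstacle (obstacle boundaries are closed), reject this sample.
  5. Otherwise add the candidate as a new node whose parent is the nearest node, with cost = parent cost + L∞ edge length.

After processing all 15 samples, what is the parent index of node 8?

1. q=(4,38) nearest=0 d=37 new=(4,4) → add node 1 parent=0 cost=3
2. q=(18,21) nearest=1 d=17 new=(7,7) → add node 2 parent=1 cost=6
3. q=(15,18) nearest=2 d=11 new=(10,10) → add node 3 parent=2 cost=9
4. q=(27,28) nearest=3 d=18 new=(13,13) → add node 4 parent=3 cost=12
5. q=(5,31) nearest=4 d=18 new=(10,16) → add node 5 parent=4 cost=15
6. q=(20,6) nearest=4 d=7 new=(16,10) → add node 6 parent=4 cost=15
7. q=(15,36) nearest=5 d=20 new=(13,19) → add node 7 parent=5 cost=18
8. q=(6,0) nearest=0 d=4 new=(5,0) → add node 8 parent=0 cost=3
9. q=(38,3) nearest=6 d=22 new=(19,7) → add node 9 parent=6 cost=18
10. q=(4,1) nearest=8 d=1 new=(4,1) → add node 10 parent=8 cost=4
11. q=(4,19) nearest=5 d=6 new=(7,19) → add node 11 parent=5 cost=18
12. q=(18,38) nearest=7 d=19 new=(16,22) → add node 12 parent=7 cost=21
13. q=(43,13) nearest=9 d=24 new=(22,10) → blocked by [21,23]×[1,10], reject
14. q=(19,38) nearest=12 d=16 new=(19,25) → add node 13 parent=12 cost=24
15. q=(47,23) nearest=9 d=28 new=(22,10) → blocked by [21,23]×[1,10], reject

Parent of node 8: 0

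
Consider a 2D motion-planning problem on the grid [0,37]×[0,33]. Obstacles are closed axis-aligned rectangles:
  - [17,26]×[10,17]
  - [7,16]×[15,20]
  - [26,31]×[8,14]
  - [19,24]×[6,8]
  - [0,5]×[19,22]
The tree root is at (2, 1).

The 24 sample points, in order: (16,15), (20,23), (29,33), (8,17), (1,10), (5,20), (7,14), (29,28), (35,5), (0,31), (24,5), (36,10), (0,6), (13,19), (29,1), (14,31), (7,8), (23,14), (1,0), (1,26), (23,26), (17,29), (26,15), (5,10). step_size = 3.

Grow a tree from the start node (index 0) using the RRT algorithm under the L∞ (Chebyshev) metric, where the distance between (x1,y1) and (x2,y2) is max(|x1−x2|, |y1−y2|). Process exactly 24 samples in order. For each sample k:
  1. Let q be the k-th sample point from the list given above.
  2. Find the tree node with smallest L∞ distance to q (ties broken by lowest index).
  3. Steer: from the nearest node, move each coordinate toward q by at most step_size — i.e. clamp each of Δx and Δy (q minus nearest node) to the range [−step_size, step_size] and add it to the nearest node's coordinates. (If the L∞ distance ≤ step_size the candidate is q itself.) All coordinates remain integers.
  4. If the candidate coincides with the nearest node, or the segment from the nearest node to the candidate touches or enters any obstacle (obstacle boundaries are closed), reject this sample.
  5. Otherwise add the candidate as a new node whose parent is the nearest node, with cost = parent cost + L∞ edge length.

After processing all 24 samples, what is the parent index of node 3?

1. q=(16,15) nearest=0 d=14 new=(5,4) → add node 1 parent=0 cost=3
2. q=(20,23) nearest=1 d=19 new=(8,7) → add node 2 parent=1 cost=6
3. q=(29,33) nearest=2 d=26 new=(11,10) → add node 3 parent=2 cost=9
4. q=(8,17) nearest=3 d=7 new=(8,13) → add node 4 parent=3 cost=12
5. q=(1,10) nearest=1 d=6 new=(2,7) → add node 5 parent=1 cost=6
6. q=(5,20) nearest=4 d=7 new=(5,16) → add node 6 parent=4 cost=15
7. q=(7,14) nearest=4 d=1 new=(7,14) → add node 7 parent=4 cost=13
8. q=(29,28) nearest=3 d=18 new=(14,13) → add node 8 parent=3 cost=12
9. q=(35,5) nearest=8 d=21 new=(17,10) → blocked by [17,26]×[10,17], reject
10. q=(0,31) nearest=6 d=15 new=(2,19) → blocked by [0,5]×[19,22], reject
11. q=(24,5) nearest=8 d=10 new=(17,10) → blocked by [17,26]×[10,17], reject
12. q=(36,10) nearest=8 d=22 new=(17,10) → blocked by [17,26]×[10,17], reject
13. q=(0,6) nearest=5 d=2 new=(0,6) → add node 9 parent=5 cost=8
14. q=(13,19) nearest=4 d=6 new=(11,16) → blocked by [7,16]×[15,20], reject
15. q=(29,1) nearest=8 d=15 new=(17,10) → blocked by [17,26]×[10,17], reject
16. q=(14,31) nearest=6 d=15 new=(8,19) → blocked by [7,16]×[15,20], reject
17. q=(7,8) nearest=2 d=1 new=(7,8) → add node 10 parent=2 cost=7
18. q=(23,14) nearest=8 d=9 new=(17,14) → blocked by [17,26]×[10,17], reject
19. q=(1,0) nearest=0 d=1 new=(1,0) → add node 11 parent=0 cost=1
20. q=(1,26) nearest=6 d=10 new=(2,19) → blocked by [0,5]×[19,22], reject
21. q=(23,26) nearest=8 d=13 new=(17,16) → blocked by [17,26]×[10,17], reject
22. q=(17,29) nearest=6 d=13 new=(8,19) → blocked by [7,16]×[15,20], reject
23. q=(26,15) nearest=8 d=12 new=(17,15) → blocked by [17,26]×[10,17], reject
24. q=(5,10) nearest=10 d=2 new=(5,10) → add node 12 parent=10 cost=9

Parent of node 3: 2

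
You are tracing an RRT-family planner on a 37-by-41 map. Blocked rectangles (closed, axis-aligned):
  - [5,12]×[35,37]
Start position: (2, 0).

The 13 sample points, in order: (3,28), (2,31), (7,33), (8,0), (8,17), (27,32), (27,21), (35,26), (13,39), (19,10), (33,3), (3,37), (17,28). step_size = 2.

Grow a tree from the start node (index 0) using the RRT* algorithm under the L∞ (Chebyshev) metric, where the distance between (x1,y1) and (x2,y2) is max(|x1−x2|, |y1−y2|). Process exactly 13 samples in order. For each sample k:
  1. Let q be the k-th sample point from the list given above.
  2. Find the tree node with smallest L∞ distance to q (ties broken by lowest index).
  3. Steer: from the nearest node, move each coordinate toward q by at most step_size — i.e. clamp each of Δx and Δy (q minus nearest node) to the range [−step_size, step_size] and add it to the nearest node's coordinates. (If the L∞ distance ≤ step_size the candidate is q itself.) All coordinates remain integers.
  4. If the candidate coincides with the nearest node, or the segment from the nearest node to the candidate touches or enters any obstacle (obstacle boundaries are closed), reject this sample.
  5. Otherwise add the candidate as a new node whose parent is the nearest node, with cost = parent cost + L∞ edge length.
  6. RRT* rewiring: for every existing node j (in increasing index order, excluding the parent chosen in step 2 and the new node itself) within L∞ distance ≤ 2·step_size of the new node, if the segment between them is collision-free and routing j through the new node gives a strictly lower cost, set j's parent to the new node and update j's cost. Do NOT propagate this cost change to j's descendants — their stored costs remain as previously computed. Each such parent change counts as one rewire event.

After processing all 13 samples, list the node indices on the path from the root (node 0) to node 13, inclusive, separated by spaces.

1. q=(3,28) nearest=0 d=28 new=(3,2) → add node 1 parent=0 cost=2
2. q=(2,31) nearest=1 d=29 new=(2,4) → add node 2 parent=1 cost=4
3. q=(7,33) nearest=2 d=29 new=(4,6) → add node 3 parent=2 cost=6
4. q=(8,0) nearest=1 d=5 new=(5,0) → add node 4 parent=1 cost=4
5. q=(8,17) nearest=3 d=11 new=(6,8) → add node 5 parent=3 cost=8
6. q=(27,32) nearest=5 d=24 new=(8,10) → add node 6 parent=5 cost=10
7. q=(27,21) nearest=6 d=19 new=(10,12) → add node 7 parent=6 cost=12
8. q=(35,26) nearest=7 d=25 new=(12,14) → add node 8 parent=7 cost=14
9. q=(13,39) nearest=8 d=25 new=(13,16) → add node 9 parent=8 cost=16
10. q=(19,10) nearest=9 d=6 new=(15,14) → add node 10 parent=9 cost=18
11. q=(33,3) nearest=10 d=18 new=(17,12) → add node 11 parent=10 cost=20
12. q=(3,37) nearest=9 d=21 new=(11,18) → add node 12 parent=9 cost=18
13. q=(17,28) nearest=12 d=10 new=(13,20) → add node 13 parent=12 cost=20

Path: 0 1 2 3 5 6 7 8 9 12 13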